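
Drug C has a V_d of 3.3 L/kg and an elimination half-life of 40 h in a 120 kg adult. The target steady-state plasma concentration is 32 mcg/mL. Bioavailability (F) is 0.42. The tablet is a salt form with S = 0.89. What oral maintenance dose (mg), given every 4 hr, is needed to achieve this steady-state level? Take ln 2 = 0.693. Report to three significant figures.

2350 mg

Total Vd = 3.3 × 120 = 396.0 L
CL = ln 2 · Vd / t½ = 0.693 × 396.0 / 40 = 6.861 L/h
D = CL × Css × τ / F / S = 6.861 × 32 × 4 / 0.42 / 0.89 = 2349 mg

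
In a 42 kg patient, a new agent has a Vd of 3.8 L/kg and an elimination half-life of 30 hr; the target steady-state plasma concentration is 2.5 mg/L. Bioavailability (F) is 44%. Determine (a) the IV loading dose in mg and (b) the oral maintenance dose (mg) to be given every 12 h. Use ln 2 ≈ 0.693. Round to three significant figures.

Vd = 3.8 L/kg × 42 kg = 159.6 L
LD = Vd × C = 159.6 × 2.5 = 399.0 mg
CL = 0.693 × Vd / t½ = 0.693 × 159.6 / 30 = 3.687 L/h
D = CL × Css × τ / F = 3.687 × 2.5 × 12 / 0.44 = 251.4 mg

(a) 399 mg; (b) 251 mg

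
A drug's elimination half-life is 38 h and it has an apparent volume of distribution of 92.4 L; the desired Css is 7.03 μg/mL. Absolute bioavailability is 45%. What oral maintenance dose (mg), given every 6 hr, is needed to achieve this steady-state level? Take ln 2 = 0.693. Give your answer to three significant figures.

158 mg

CL = ln 2 · Vd / t½ = 0.693 × 92.40 / 38 = 1.685 L/h
D = CL × Css × τ / F = 1.685 × 7.03 × 6 / 0.45 = 157.9 mg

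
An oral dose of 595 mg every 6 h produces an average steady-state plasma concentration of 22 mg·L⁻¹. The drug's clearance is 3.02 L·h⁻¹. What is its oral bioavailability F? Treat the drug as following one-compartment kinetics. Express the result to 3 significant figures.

0.670

F·D/τ = CL·Css at steady state → F = CL·Css·τ / D.
F = 3.02 × 22 × 6 / 595 = 0.670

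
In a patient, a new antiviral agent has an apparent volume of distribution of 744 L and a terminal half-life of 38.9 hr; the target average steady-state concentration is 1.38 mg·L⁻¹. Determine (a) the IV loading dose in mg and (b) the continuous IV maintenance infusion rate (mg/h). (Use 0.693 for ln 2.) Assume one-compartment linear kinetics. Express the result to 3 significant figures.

(a) 1030 mg; (b) 18.3 mg/h

LD = Vd × C = 744.0 × 1.38 = 1027 mg
CL = 0.693 × Vd / t½ = 0.693 × 744.0 / 38.9 = 13.25 L/h
Infusion rate = CL × Css = 13.25 × 1.38 = 18.29 mg/h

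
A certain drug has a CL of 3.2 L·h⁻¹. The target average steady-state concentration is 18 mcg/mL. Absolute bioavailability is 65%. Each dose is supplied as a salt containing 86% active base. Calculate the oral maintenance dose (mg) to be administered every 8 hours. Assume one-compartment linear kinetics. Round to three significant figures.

D = CL × Css × τ / F / S = 3.200 × 18 × 8 / 0.65 / 0.86 = 824.3 mg

824 mg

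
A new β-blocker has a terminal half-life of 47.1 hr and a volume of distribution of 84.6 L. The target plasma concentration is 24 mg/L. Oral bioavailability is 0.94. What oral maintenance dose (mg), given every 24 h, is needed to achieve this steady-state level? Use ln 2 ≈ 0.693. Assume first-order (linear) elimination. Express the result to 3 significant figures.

CL = 0.693 × Vd / t½ = 0.693 × 84.60 / 47.1 = 1.245 L/h
D = CL × Css × τ / F = 1.245 × 24 × 24 / 0.94 = 762.9 mg

763 mg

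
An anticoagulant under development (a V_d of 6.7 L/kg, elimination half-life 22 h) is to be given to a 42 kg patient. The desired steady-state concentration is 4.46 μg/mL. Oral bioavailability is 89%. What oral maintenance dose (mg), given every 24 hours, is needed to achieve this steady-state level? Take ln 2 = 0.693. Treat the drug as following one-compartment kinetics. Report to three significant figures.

1070 mg

Vd(total) = 42 kg × 6.7 L/kg = 281.4 L
k = 0.693/22 = 0.03150 h⁻¹, so CL = k·Vd = 0.03150 × 281.4 = 8.864 L/h
D = CL × Css × τ / F = 8.864 × 4.46 × 24 / 0.89 = 1066 mg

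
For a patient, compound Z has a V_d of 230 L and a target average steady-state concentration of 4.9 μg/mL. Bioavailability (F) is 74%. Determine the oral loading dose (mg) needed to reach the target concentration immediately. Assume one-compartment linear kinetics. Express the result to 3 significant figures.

LD = Vd × C / F = 230.0 × 4.900 / 0.74 = 1523 mg

1520 mg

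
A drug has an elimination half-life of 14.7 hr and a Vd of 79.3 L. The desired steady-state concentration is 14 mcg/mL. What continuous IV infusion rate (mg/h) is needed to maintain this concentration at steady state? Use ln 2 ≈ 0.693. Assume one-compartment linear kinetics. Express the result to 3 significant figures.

k = 0.693/14.7 = 0.04714 h⁻¹, so CL = k·Vd = 0.04714 × 79.30 = 3.738 L/h
Infusion rate = CL × Css = 3.738 × 14 = 52.33 mg/h

52.3 mg/h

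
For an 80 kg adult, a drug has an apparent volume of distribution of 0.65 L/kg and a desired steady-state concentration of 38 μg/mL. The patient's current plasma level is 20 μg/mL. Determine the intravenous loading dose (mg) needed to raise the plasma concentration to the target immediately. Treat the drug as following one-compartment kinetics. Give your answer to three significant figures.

Vd = 0.65 L/kg × 80 kg = 52.00 L
Concentration deficit ΔC = 38 − 20 = 18.00 mg/L
LD = Vd × ΔC = 52.00 × 18.00 = 936.0 mg

936 mg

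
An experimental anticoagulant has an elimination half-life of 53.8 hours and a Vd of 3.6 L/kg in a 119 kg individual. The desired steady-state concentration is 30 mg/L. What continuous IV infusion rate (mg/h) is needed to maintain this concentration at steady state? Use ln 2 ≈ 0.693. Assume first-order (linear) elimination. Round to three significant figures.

166 mg/h

Vd(total) = 119 kg × 3.6 L/kg = 428.4 L
CL = 0.693 × Vd / t½ = 0.693 × 428.4 / 53.8 = 5.518 L/h
Infusion rate = CL × Css = 5.518 × 30 = 165.5 mg/h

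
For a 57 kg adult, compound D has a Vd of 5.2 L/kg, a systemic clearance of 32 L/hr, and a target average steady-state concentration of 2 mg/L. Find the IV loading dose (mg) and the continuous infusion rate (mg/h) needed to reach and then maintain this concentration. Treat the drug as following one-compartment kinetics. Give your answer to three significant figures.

(a) 593 mg; (b) 64.0 mg/h

Vd(total) = 57 kg × 5.2 L/kg = 296.4 L
LD = Vd · C_target = 296.4 × 2 = 592.8 mg
Maintenance: replace elimination → rate = CL × Css = 32.00 × 2 = 64.00 mg/h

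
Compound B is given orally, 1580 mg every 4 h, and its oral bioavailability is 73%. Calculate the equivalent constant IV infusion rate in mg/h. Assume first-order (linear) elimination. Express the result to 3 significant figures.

Equivalent systemic input: infusion rate = F·D/τ.
Rate = 0.73 × 1580 / 4 = 288.4 mg/h

288 mg/h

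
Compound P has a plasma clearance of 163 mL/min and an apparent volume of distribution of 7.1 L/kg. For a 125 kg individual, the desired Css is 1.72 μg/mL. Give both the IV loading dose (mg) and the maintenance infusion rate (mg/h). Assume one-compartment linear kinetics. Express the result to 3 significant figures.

Vd(total) = 125 kg × 7.1 L/kg = 887.5 L
Loading: fill Vd to C_target → 887.5 L × 1.72 mg/L = 1527 mg
CL = 163 mL/min × 60/1000 = 9.780 L/h
Maintenance infusion rate = CL × Css = 9.780 × 1.72 = 16.82 mg/h

(a) 1530 mg; (b) 16.8 mg/h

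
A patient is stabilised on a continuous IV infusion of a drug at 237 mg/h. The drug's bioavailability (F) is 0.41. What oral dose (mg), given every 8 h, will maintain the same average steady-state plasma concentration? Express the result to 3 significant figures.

To maintain the same Css, the systemic dosing rate must be unchanged: F·D/τ = infusion rate.
D = rate × τ / F = 237 × 8 / 0.41 = 4624 mg

4620 mg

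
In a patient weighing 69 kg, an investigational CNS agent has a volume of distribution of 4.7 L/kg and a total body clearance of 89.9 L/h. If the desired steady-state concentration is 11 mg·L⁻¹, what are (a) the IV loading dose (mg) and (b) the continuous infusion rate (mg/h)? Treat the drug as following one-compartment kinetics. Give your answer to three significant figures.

Vd = 4.7 L/kg × 69 kg = 324.3 L
Loading: fill Vd to C_target → 324.3 L × 11 mg/L = 3567 mg
Maintenance infusion rate = CL × Css = 89.90 × 11 = 988.9 mg/h

(a) 3570 mg; (b) 989 mg/h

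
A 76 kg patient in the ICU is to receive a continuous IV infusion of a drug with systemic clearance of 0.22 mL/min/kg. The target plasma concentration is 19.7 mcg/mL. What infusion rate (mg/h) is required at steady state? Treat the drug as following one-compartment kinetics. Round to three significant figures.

19.8 mg/h

CL = 0.22 mL/min/kg × 76 kg = 16.72 mL/min = 16.72 × 60/1000 = 1.003 L/h
R₀ = 1.003 × 19.7 = 19.76 mg/h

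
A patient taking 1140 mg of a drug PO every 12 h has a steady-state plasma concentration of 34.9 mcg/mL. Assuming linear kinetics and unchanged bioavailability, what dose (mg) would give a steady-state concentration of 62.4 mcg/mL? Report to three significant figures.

For first-order elimination, Css ∝ F·D/(CL·τ); F and CL are unchanged, so Css ∝ D/τ.
D₂ = D₁ × (Css,target / Css,current) = 1140 × 62.4/34.9 = 2038 mg

2040 mg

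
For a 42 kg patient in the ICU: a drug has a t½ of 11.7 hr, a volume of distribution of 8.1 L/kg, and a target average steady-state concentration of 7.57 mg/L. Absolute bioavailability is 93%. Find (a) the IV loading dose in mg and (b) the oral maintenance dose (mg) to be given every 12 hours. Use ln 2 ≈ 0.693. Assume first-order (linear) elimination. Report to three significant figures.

(a) 2580 mg; (b) 1970 mg

Total Vd = 8.1 × 42 = 340.2 L
LD = Vd × C = 340.2 × 7.57 = 2575 mg
CL = 0.693 × Vd / t½ = 0.693 × 340.2 / 11.7 = 20.15 L/h
D = CL × Css × τ / F = 20.15 × 7.57 × 12 / 0.93 = 1968 mg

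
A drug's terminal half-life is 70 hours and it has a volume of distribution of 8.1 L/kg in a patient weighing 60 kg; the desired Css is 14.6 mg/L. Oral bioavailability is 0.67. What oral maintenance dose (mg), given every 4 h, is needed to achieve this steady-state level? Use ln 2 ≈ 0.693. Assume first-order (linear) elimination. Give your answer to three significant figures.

Total Vd = 8.1 × 60 = 486.0 L
CL = ln 2 · Vd / t½ = 0.693 × 486.0 / 70 = 4.811 L/h
D = CL × Css × τ / F = 4.811 × 14.6 × 4 / 0.67 = 419.3 mg

419 mg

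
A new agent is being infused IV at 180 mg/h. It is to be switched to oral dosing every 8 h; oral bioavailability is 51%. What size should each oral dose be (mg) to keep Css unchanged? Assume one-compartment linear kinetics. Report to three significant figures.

To maintain the same Css, the systemic dosing rate must be unchanged: F·D/τ = infusion rate.
D = rate × τ / F = 180 × 8 / 0.51 = 2824 mg

2820 mg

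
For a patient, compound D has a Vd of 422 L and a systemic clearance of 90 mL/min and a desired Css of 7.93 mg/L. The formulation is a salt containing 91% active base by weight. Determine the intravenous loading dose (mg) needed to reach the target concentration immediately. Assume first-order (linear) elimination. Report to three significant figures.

3680 mg

LD = Vd × C / S = 422.0 × 7.930 / 0.91 = 3677 mg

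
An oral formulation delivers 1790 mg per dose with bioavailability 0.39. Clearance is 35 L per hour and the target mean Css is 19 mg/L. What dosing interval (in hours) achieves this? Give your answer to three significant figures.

1.05 h

F·D/τ = CL·Css → τ = F·D / (CL·Css).
τ = 0.39 × 1790 / (35 × 19) = 1.050 h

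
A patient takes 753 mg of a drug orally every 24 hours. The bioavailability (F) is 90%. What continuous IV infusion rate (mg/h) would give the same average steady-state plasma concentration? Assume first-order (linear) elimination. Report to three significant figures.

28.2 mg/h

Equivalent systemic input: infusion rate = F·D/τ.
Rate = 0.9 × 753 / 24 = 28.24 mg/h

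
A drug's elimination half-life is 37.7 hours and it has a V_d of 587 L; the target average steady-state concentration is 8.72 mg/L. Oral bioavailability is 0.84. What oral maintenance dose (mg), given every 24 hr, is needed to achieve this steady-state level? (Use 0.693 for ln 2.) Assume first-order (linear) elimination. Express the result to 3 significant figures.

2690 mg

CL = 0.693 × Vd / t½ = 0.693 × 587.0 / 37.7 = 10.79 L/h
D = CL × Css × τ / F = 10.79 × 8.72 × 24 / 0.84 = 2688 mg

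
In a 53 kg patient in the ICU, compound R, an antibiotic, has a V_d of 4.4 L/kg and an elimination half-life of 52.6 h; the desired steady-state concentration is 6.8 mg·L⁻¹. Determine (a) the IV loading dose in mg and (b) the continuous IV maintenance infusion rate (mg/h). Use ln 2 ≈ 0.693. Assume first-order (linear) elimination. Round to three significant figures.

Vd = 4.4 L/kg × 53 kg = 233.2 L
LD = Vd × C = 233.2 × 6.8 = 1586 mg
CL = 0.693 × Vd / t½ = 0.693 × 233.2 / 52.6 = 3.072 L/h
Infusion rate = CL × Css = 3.072 × 6.8 = 20.89 mg/h

(a) 1590 mg; (b) 20.9 mg/h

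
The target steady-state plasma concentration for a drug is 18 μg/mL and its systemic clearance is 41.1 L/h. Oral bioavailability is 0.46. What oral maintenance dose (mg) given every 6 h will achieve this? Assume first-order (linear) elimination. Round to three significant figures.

9650 mg

At steady state, dose per interval replaces the amount cleared in that interval: F·D/τ = CL·Css.
D = CL × Css × τ / F = 41.10 × 18 × 6 / 0.46 = 9650 mg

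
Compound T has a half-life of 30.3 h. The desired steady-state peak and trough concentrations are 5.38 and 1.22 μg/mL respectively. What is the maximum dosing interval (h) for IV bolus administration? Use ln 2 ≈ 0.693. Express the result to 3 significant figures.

64.9 h

k = 0.693 / t½ = 0.693 / 30.3 = 0.02287 h⁻¹
Between IV bolus doses, concentration decays as C = C₀·e^(−kτ), so C_peak/C_trough = e^(kτ).
τ_max = ln(C_peak/C_trough) / k = ln(5.38/1.22) / 0.02287 = 1.484 / 0.02287 = 64.89 h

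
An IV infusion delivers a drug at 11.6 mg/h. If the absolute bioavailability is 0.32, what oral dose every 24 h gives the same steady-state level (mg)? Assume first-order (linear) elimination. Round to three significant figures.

To maintain the same Css, the systemic dosing rate must be unchanged: F·D/τ = infusion rate.
D = rate × τ / F = 11.6 × 24 / 0.32 = 870.0 mg

870 mg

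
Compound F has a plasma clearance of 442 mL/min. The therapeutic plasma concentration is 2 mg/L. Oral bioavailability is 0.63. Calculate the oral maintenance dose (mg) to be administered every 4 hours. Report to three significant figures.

CL = 442 mL/min × 60/1000 = 26.52 L/h
D = CL × Css × τ / F = 26.52 × 2 × 4 / 0.63 = 336.8 mg

337 mg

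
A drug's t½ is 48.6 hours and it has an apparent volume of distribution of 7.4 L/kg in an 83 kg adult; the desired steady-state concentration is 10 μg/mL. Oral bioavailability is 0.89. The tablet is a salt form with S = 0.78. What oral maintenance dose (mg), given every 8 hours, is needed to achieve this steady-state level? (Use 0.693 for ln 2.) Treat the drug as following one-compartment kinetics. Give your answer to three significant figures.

Total Vd = 7.4 × 83 = 614.2 L
CL = ln 2 · Vd / t½ = 0.693 × 614.2 / 48.6 = 8.758 L/h
D = CL × Css × τ / F / S = 8.758 × 10 × 8 / 0.89 / 0.78 = 1009 mg

1010 mg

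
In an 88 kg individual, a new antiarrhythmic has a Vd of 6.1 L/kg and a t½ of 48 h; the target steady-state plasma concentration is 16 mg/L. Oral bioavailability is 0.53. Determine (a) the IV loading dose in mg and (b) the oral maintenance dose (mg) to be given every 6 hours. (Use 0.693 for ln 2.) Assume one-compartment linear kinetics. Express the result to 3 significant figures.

(a) 8590 mg; (b) 1400 mg

Total Vd = 6.1 × 88 = 536.8 L
LD = Vd × C = 536.8 × 16 = 8589 mg
CL = 0.693 × Vd / t½ = 0.693 × 536.8 / 48 = 7.750 L/h
D = CL × Css × τ / F = 7.750 × 16 × 6 / 0.53 = 1404 mg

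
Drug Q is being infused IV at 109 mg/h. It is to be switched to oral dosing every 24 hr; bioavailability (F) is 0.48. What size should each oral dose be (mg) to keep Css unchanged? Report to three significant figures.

To maintain the same Css, the systemic dosing rate must be unchanged: F·D/τ = infusion rate.
D = rate × τ / F = 109 × 24 / 0.48 = 5450 mg

5450 mg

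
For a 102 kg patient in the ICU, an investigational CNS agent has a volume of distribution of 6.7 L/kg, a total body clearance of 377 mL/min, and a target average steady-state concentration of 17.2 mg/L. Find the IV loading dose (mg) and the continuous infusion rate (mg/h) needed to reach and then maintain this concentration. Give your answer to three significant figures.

(a) 11800 mg; (b) 389 mg/h

Total Vd = 6.7 × 102 = 683.4 L
Loading: fill Vd to C_target → 683.4 L × 17.2 mg/L = 11750 mg
Convert clearance: 377 mL/min × 60 min/h ÷ 1000 mL/L = 22.62 L/h
Maintenance: replace elimination → rate = CL × Css = 22.62 × 17.2 = 389.1 mg/h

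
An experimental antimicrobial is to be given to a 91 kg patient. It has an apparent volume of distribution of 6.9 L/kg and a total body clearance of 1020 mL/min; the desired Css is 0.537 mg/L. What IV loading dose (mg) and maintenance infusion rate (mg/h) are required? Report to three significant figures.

(a) 337 mg; (b) 32.9 mg/h

Vd(total) = 91 kg × 6.9 L/kg = 627.9 L
Loading: fill Vd to C_target → 627.9 L × 0.537 mg/L = 337.2 mg
CL = 1020 mL/min × 60/1000 = 61.20 L/h
Maintenance: replace elimination → rate = CL × Css = 61.20 × 0.537 = 32.86 mg/h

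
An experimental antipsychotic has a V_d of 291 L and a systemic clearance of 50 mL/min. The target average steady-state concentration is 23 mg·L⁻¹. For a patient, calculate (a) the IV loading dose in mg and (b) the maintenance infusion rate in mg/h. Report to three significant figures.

Loading: fill Vd to C_target → 291.0 L × 23 mg/L = 6693 mg
Convert clearance: 50 mL/min × 60 min/h ÷ 1000 mL/L = 3.000 L/h
Maintenance: replace elimination → rate = CL × Css = 3.000 × 23 = 69.00 mg/h

(a) 6690 mg; (b) 69.0 mg/h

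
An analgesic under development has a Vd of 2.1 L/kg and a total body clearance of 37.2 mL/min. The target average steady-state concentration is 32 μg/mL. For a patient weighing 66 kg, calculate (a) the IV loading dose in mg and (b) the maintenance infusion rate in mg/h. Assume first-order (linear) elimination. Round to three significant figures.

(a) 4440 mg; (b) 71.4 mg/h

Vd = 2.1 L/kg × 66 kg = 138.6 L
Loading dose = Vd × C = 138.6 × 32 = 4435 mg
CL = 37.2 mL/min = 37.2 × 0.06 = 2.232 L/h
Maintenance infusion rate = CL × Css = 2.232 × 32 = 71.42 mg/h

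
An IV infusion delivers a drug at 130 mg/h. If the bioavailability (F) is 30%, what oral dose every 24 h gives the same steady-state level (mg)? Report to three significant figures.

10400 mg

To maintain the same Css, the systemic dosing rate must be unchanged: F·D/τ = infusion rate.
D = rate × τ / F = 130 × 24 / 0.3 = 10400 mg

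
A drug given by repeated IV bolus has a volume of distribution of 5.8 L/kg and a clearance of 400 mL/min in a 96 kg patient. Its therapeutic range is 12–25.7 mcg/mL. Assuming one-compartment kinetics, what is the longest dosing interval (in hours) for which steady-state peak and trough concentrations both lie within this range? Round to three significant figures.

Total Vd = 5.8 × 96 = 556.8 L
CL = 400 mL/min × 60/1000 = 24.00 L/h
k = CL / Vd = 24.00 / 556.8 = 0.04310 h⁻¹
Between IV bolus doses, concentration decays as C = C₀·e^(−kτ), so C_peak/C_trough = e^(kτ).
τ_max = ln(C_peak/C_trough) / k = ln(25.7/12) / 0.04310 = 0.7616 / 0.04310 = 17.67 h

17.7 h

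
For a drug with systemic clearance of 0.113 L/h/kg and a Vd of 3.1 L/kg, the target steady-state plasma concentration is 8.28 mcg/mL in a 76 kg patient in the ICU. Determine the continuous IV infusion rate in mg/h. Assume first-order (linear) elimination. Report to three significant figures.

CL = 0.113 L/h/kg × 76 kg = 8.588 L/h
Vd does not affect the maintenance rate; only clearance governs steady-state input.
Infusion rate = CL · Css = 8.588 L/h × 8.28 mg/L = 71.11 mg/h

71.1 mg/h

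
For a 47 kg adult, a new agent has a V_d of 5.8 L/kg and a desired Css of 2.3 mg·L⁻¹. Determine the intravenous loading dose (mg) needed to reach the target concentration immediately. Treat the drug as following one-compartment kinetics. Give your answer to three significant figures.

Vd = 5.8 L/kg × 47 kg = 272.6 L
LD = Vd × C = 272.6 × 2.300 = 627.0 mg

627 mg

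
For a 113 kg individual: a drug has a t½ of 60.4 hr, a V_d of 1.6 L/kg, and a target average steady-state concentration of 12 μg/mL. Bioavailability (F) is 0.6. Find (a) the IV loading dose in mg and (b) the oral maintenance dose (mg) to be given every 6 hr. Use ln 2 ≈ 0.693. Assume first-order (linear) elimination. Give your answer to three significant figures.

Vd = 1.6 L/kg × 113 kg = 180.8 L
LD = Vd × C = 180.8 × 12 = 2170 mg
CL = 0.693 × Vd / t½ = 0.693 × 180.8 / 60.4 = 2.074 L/h
D = CL × Css × τ / F = 2.074 × 12 × 6 / 0.6 = 248.9 mg

(a) 2170 mg; (b) 249 mg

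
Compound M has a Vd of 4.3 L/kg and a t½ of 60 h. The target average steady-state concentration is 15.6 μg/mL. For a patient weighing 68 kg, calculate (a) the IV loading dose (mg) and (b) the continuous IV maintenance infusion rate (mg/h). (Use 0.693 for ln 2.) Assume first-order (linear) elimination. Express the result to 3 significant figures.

(a) 4560 mg; (b) 52.7 mg/h

Total Vd = 4.3 × 68 = 292.4 L
LD = Vd × C = 292.4 × 15.6 = 4561 mg
CL = 0.693 × Vd / t½ = 0.693 × 292.4 / 60 = 3.377 L/h
Infusion rate = CL × Css = 3.377 × 15.6 = 52.68 mg/h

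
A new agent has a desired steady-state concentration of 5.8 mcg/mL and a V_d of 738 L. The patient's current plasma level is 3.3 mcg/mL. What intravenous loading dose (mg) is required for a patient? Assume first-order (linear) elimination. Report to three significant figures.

1850 mg

The loading dose fills Vd to the target concentration.
Concentration deficit ΔC = 5.8 − 3.3 = 2.500 mg/L
LD = Vd × ΔC = 738.0 × 2.500 = 1845 mg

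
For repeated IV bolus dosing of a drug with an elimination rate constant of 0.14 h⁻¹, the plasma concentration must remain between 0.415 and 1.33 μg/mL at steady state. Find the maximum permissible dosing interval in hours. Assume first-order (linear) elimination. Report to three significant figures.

Between IV bolus doses, concentration decays as C = C₀·e^(−kτ), so C_peak/C_trough = e^(kτ).
τ_max = ln(C_peak/C_trough) / k = ln(1.33/0.415) / 0.1400 = 1.165 / 0.1400 = 8.321 h

8.32 h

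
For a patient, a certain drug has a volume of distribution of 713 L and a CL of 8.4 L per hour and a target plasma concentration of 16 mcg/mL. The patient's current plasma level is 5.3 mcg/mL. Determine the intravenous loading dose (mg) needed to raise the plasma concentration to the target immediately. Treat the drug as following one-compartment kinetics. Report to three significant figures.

7630 mg

Concentration deficit ΔC = 16 − 5.3 = 10.70 mg/L
LD = Vd × ΔC = 713.0 × 10.70 = 7629 mg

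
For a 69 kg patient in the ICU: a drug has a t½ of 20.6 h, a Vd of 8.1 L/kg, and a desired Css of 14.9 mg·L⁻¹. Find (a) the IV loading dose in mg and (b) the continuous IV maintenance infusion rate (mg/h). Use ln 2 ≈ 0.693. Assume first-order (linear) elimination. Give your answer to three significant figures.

Total Vd = 8.1 × 69 = 558.9 L
LD = Vd × C = 558.9 × 14.9 = 8328 mg
CL = 0.693 × Vd / t½ = 0.693 × 558.9 / 20.6 = 18.80 L/h
Infusion rate = CL × Css = 18.80 × 14.9 = 280.1 mg/h

(a) 8330 mg; (b) 280 mg/h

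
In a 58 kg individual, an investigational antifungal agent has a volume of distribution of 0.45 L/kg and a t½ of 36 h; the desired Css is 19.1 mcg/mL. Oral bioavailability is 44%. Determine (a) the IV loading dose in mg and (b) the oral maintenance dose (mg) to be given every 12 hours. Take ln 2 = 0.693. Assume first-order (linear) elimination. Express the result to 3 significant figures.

Vd(total) = 58 kg × 0.45 L/kg = 26.10 L
LD = Vd × C = 26.10 × 19.1 = 498.5 mg
CL = 0.693 × Vd / t½ = 0.693 × 26.10 / 36 = 0.5024 L/h
D = CL × Css × τ / F = 0.5024 × 19.1 × 12 / 0.44 = 261.7 mg

(a) 499 mg; (b) 262 mg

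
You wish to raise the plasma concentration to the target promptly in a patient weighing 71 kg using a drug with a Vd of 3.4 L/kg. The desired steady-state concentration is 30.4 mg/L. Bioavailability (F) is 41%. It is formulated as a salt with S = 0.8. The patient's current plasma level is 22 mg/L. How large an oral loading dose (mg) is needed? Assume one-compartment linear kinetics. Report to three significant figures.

6180 mg

Total Vd = 3.4 × 71 = 241.4 L
The loading dose fills Vd to the target concentration.
Concentration deficit ΔC = 30.4 − 22 = 8.400 mg/L
LD = Vd × ΔC / F / S = 241.4 × 8.400 / 0.41 / 0.8 = 6182 mg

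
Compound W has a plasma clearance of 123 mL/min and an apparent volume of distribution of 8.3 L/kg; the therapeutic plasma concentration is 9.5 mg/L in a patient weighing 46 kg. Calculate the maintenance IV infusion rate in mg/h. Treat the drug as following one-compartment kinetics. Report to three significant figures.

Convert clearance: 123 mL/min × 60 min/h ÷ 1000 mL/L = 7.380 L/h
Rate = CL × Css = 7.380 × 9.5 = 70.11 mg/h

70.1 mg/h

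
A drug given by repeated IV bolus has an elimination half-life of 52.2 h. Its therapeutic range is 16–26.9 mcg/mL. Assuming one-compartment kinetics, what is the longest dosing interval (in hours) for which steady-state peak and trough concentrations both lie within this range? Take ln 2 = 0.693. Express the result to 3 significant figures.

k = 0.693 / t½ = 0.693 / 52.2 = 0.01328 h⁻¹
Between IV bolus doses, concentration decays as C = C₀·e^(−kτ), so C_peak/C_trough = e^(kτ).
τ_max = ln(C_peak/C_trough) / k = ln(26.9/16) / 0.01328 = 0.5195 / 0.01328 = 39.12 h

39.1 h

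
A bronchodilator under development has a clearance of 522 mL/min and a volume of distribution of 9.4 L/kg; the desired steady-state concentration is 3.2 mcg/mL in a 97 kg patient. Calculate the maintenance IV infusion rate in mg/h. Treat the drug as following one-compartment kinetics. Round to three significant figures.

100 mg/h

CL = 522 mL/min × 60/1000 = 31.32 L/h
Infusion rate = CL · Css = 31.32 L/h × 3.2 mg/L = 100.2 mg/h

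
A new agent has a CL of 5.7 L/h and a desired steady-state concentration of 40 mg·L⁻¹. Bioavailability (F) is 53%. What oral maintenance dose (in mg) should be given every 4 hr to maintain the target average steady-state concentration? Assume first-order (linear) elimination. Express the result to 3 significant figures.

1720 mg

D = CL × Css × τ / F = 5.700 × 40 × 4 / 0.53 = 1721 mg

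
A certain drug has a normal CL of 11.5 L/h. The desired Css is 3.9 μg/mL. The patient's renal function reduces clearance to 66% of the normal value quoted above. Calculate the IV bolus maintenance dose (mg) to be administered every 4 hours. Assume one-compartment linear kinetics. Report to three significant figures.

118 mg

Patient clearance = 0.66 × 11.50 = 7.590 L/h
D = CL × Css × τ = 7.590 × 3.9 × 4 = 118.4 mg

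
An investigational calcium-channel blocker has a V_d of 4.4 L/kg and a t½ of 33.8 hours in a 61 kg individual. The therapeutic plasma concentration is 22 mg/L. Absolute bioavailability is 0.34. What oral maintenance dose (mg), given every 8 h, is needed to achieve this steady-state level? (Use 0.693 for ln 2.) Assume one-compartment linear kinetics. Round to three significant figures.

2850 mg

Total Vd = 4.4 × 61 = 268.4 L
CL = ln 2 · Vd / t½ = 0.693 × 268.4 / 33.8 = 5.503 L/h
D = CL × Css × τ / F = 5.503 × 22 × 8 / 0.34 = 2849 mg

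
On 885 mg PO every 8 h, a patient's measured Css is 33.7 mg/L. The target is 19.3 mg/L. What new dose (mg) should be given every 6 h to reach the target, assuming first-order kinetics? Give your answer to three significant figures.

With linear kinetics, Css is proportional to dose rate (D/τ) at fixed clearance.
D₂ = D₁ × (Css,target / Css,current) × (τ₂/τ₁) = 885 × (19.3/33.7) × (6/8) = 380.1 mg

380 mg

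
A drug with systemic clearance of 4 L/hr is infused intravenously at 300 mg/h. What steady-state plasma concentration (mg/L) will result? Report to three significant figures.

75.0 mg/L

Css = rate / CL = 300 / 4.000 = 75.00 mg/L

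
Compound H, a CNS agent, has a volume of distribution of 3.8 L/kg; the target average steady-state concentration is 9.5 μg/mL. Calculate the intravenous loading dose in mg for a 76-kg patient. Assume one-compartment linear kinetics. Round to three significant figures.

2740 mg

Vd = 3.8 L/kg × 76 kg = 288.8 L
LD = Vd × C = 288.8 × 9.500 = 2744 mg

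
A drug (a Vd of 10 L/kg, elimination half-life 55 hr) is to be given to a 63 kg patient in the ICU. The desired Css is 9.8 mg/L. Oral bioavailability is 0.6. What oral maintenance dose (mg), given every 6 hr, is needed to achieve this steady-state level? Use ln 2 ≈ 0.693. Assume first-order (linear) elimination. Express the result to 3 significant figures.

778 mg

Vd(total) = 63 kg × 10 L/kg = 630.0 L
CL = ln 2 · Vd / t½ = 0.693 × 630.0 / 55 = 7.938 L/h
D = CL × Css × τ / F = 7.938 × 9.8 × 6 / 0.6 = 777.9 mg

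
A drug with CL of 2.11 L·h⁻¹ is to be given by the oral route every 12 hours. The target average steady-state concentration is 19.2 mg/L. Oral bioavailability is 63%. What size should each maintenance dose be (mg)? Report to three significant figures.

772 mg

D = CL × Css × τ / F = 2.110 × 19.2 × 12 / 0.63 = 771.7 mg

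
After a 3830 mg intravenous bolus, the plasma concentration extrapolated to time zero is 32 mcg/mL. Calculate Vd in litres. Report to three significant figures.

Immediately after an IV bolus, C₀ = Dose / Vd, so Vd = Dose / C₀.
Vd = 3830 / 32 = 119.7 L

120 L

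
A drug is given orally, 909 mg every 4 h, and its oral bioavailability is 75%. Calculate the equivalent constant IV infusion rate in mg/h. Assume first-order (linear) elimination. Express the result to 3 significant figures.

170 mg/h

Equivalent systemic input: infusion rate = F·D/τ.
Rate = 0.75 × 909 / 4 = 170.4 mg/h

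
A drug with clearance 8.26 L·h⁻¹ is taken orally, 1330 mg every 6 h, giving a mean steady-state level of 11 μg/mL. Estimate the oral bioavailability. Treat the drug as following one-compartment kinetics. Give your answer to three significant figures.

0.410

F·D/τ = CL·Css at steady state → F = CL·Css·τ / D.
F = 8.26 × 11 × 6 / 1330 = 0.410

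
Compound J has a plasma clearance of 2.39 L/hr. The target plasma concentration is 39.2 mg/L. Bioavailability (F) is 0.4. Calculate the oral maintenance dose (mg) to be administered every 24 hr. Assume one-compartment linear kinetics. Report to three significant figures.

At steady state, dose per interval replaces the amount cleared in that interval: F·D/τ = CL·Css.
D = CL × Css × τ / F = 2.390 × 39.2 × 24 / 0.4 = 5621 mg

5620 mg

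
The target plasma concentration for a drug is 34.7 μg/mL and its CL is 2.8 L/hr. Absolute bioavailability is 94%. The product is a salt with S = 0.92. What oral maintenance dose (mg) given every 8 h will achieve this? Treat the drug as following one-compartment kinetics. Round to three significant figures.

D = CL × Css × τ / F / S = 2.800 × 34.7 × 8 / 0.94 / 0.92 = 898.8 mg

899 mg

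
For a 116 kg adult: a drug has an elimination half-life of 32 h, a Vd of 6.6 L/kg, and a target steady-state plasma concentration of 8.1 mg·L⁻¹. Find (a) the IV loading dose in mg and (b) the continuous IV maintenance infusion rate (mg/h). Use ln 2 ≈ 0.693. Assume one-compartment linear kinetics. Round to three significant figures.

(a) 6200 mg; (b) 134 mg/h

Total Vd = 6.6 × 116 = 765.6 L
LD = Vd × C = 765.6 × 8.1 = 6201 mg
CL = 0.693 × Vd / t½ = 0.693 × 765.6 / 32 = 16.58 L/h
Infusion rate = CL × Css = 16.58 × 8.1 = 134.3 mg/h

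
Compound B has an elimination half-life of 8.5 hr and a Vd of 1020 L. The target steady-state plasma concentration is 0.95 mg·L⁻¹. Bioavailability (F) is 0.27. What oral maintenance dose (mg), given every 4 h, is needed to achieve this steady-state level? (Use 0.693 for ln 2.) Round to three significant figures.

1170 mg

k = 0.693/8.5 = 0.08153 h⁻¹, so CL = k·Vd = 0.08153 × 1020 = 83.16 L/h
D = CL × Css × τ / F = 83.16 × 0.95 × 4 / 0.27 = 1170 mg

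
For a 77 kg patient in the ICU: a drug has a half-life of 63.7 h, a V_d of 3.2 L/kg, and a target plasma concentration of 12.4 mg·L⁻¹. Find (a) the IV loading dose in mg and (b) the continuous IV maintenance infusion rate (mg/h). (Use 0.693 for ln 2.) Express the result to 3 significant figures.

Vd = 3.2 L/kg × 77 kg = 246.4 L
LD = Vd × C = 246.4 × 12.4 = 3055 mg
CL = 0.693 × Vd / t½ = 0.693 × 246.4 / 63.7 = 2.681 L/h
Infusion rate = CL × Css = 2.681 × 12.4 = 33.24 mg/h

(a) 3060 mg; (b) 33.2 mg/h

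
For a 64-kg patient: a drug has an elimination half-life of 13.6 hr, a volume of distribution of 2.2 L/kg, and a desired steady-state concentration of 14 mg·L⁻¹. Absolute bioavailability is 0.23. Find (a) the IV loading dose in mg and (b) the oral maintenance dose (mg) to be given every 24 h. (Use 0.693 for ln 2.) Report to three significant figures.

(a) 1970 mg; (b) 10500 mg

Vd(total) = 64 kg × 2.2 L/kg = 140.8 L
LD = Vd × C = 140.8 × 14 = 1971 mg
CL = 0.693 × Vd / t½ = 0.693 × 140.8 / 13.6 = 7.175 L/h
D = CL × Css × τ / F = 7.175 × 14 × 24 / 0.23 = 10480 mg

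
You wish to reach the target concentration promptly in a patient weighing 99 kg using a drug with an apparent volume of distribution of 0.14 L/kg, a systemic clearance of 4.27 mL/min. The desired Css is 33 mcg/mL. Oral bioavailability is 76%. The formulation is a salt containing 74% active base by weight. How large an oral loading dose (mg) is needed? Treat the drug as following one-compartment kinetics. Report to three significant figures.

Vd(total) = 99 kg × 0.14 L/kg = 13.86 L
LD = Vd × C / F / S = 13.86 × 33.00 / 0.76 / 0.74 = 813.3 mg

813 mg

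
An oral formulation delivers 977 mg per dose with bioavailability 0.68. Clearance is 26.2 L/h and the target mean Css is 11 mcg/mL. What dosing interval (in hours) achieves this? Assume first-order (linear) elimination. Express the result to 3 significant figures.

2.31 h

F·D/τ = CL·Css → τ = F·D / (CL·Css).
τ = 0.68 × 977 / (26.2 × 11) = 2.305 h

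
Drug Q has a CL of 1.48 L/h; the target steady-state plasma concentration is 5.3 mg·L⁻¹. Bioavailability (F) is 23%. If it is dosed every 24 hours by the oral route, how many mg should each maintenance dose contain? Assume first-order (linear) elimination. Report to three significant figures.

819 mg

D = CL × Css × τ / F = 1.480 × 5.3 × 24 / 0.23 = 818.5 mg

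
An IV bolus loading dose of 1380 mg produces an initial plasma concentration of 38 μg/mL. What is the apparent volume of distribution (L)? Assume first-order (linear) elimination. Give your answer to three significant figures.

Immediately after an IV bolus, C₀ = Dose / Vd, so Vd = Dose / C₀.
Vd = 1380 / 38 = 36.32 L

36.3 L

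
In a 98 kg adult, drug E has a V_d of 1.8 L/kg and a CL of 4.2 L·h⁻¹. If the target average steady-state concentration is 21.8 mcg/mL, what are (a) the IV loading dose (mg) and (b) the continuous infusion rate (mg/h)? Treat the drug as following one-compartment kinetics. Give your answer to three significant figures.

Total Vd = 1.8 × 98 = 176.4 L
LD = Vd · C_target = 176.4 × 21.8 = 3846 mg
Maintenance infusion rate = CL × Css = 4.200 × 21.8 = 91.56 mg/h

(a) 3850 mg; (b) 91.6 mg/h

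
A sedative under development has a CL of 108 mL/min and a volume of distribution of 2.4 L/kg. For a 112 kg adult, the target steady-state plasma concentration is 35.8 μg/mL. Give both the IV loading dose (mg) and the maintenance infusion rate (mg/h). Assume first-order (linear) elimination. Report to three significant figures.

Vd = 2.4 L/kg × 112 kg = 268.8 L
Loading: fill Vd to C_target → 268.8 L × 35.8 mg/L = 9623 mg
CL = 108 mL/min = 108 × 0.06 = 6.480 L/h
Infusion rate = 6.480 L/h × 35.8 mg/L = 232.0 mg/h

(a) 9620 mg; (b) 232 mg/h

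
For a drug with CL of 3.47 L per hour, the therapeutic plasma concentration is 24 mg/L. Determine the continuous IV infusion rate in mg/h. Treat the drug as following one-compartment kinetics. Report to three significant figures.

83.3 mg/h

R₀ = 3.470 × 24 = 83.28 mg/h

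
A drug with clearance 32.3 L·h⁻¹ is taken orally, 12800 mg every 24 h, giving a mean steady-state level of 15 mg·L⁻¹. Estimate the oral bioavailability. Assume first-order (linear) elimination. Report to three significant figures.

F·D/τ = CL·Css at steady state → F = CL·Css·τ / D.
F = 32.3 × 15 × 24 / 12800 = 0.908

0.908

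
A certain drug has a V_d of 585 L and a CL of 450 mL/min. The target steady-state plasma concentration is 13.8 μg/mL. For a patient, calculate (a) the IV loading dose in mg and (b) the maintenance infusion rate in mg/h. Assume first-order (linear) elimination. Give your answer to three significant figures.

Loading dose = Vd × C = 585.0 × 13.8 = 8073 mg
CL = 450 mL/min × 60/1000 = 27.00 L/h
Infusion rate = 27.00 L/h × 13.8 mg/L = 372.6 mg/h

(a) 8070 mg; (b) 373 mg/h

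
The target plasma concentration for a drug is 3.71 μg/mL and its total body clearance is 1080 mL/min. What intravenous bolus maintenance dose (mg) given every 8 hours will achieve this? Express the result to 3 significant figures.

1920 mg

Convert clearance: 1080 mL/min × 60 min/h ÷ 1000 mL/L = 64.80 L/h
At steady state, dose per interval replaces the amount cleared in that interval: D/τ = CL·Css.
D = CL × Css × τ = 64.80 × 3.71 × 8 = 1923 mg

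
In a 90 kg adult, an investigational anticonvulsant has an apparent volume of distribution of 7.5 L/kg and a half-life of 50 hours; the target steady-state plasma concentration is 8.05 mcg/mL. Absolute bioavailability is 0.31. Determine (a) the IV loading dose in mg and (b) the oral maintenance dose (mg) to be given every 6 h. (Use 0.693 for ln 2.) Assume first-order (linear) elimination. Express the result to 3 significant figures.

Vd(total) = 90 kg × 7.5 L/kg = 675.0 L
LD = Vd × C = 675.0 × 8.05 = 5434 mg
CL = 0.693 × Vd / t½ = 0.693 × 675.0 / 50 = 9.356 L/h
D = CL × Css × τ / F = 9.356 × 8.05 × 6 / 0.31 = 1458 mg

(a) 5430 mg; (b) 1460 mg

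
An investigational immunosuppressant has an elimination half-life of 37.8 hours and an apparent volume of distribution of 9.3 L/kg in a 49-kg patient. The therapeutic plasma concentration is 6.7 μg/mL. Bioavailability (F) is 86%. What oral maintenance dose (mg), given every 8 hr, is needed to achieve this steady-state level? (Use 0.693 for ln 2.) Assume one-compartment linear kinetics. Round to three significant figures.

521 mg

Vd = 9.3 L/kg × 49 kg = 455.7 L
k = 0.693/37.8 = 0.01833 h⁻¹, so CL = k·Vd = 0.01833 × 455.7 = 8.353 L/h
D = CL × Css × τ / F = 8.353 × 6.7 × 8 / 0.86 = 520.6 mg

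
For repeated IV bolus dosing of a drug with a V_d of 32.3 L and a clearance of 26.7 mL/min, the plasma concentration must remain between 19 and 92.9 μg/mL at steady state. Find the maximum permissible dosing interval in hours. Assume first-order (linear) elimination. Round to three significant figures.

32.0 h

Convert clearance: 26.7 mL/min × 60 min/h ÷ 1000 mL/L = 1.602 L/h
k = CL / Vd = 1.602 / 32.30 = 0.04960 h⁻¹
Between IV bolus doses, concentration decays as C = C₀·e^(−kτ), so C_peak/C_trough = e^(kτ).
τ_max = ln(C_peak/C_trough) / k = ln(92.9/19) / 0.04960 = 1.587 / 0.04960 = 32.00 h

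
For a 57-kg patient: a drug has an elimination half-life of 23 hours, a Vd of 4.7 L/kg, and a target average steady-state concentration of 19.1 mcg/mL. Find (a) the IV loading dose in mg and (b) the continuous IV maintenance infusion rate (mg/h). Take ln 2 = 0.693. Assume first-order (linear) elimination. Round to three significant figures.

Total Vd = 4.7 × 57 = 267.9 L
LD = Vd × C = 267.9 × 19.1 = 5117 mg
CL = 0.693 × Vd / t½ = 0.693 × 267.9 / 23 = 8.072 L/h
Infusion rate = CL × Css = 8.072 × 19.1 = 154.2 mg/h

(a) 5120 mg; (b) 154 mg/h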